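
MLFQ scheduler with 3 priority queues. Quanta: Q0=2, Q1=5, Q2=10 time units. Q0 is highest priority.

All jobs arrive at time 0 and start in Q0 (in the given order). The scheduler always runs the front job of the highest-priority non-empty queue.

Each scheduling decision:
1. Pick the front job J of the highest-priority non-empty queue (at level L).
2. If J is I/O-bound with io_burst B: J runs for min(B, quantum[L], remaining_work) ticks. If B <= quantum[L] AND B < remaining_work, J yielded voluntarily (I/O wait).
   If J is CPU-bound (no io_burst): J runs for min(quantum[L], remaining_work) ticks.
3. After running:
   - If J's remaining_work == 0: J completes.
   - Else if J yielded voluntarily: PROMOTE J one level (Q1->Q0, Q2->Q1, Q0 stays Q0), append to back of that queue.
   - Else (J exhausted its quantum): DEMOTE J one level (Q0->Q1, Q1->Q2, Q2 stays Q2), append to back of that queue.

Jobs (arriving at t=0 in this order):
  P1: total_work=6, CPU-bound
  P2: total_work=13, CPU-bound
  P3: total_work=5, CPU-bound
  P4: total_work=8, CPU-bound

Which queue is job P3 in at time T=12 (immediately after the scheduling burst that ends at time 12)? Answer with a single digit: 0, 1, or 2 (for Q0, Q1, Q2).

Answer: 1

Derivation:
t=0-2: P1@Q0 runs 2, rem=4, quantum used, demote→Q1. Q0=[P2,P3,P4] Q1=[P1] Q2=[]
t=2-4: P2@Q0 runs 2, rem=11, quantum used, demote→Q1. Q0=[P3,P4] Q1=[P1,P2] Q2=[]
t=4-6: P3@Q0 runs 2, rem=3, quantum used, demote→Q1. Q0=[P4] Q1=[P1,P2,P3] Q2=[]
t=6-8: P4@Q0 runs 2, rem=6, quantum used, demote→Q1. Q0=[] Q1=[P1,P2,P3,P4] Q2=[]
t=8-12: P1@Q1 runs 4, rem=0, completes. Q0=[] Q1=[P2,P3,P4] Q2=[]
t=12-17: P2@Q1 runs 5, rem=6, quantum used, demote→Q2. Q0=[] Q1=[P3,P4] Q2=[P2]
t=17-20: P3@Q1 runs 3, rem=0, completes. Q0=[] Q1=[P4] Q2=[P2]
t=20-25: P4@Q1 runs 5, rem=1, quantum used, demote→Q2. Q0=[] Q1=[] Q2=[P2,P4]
t=25-31: P2@Q2 runs 6, rem=0, completes. Q0=[] Q1=[] Q2=[P4]
t=31-32: P4@Q2 runs 1, rem=0, completes. Q0=[] Q1=[] Q2=[]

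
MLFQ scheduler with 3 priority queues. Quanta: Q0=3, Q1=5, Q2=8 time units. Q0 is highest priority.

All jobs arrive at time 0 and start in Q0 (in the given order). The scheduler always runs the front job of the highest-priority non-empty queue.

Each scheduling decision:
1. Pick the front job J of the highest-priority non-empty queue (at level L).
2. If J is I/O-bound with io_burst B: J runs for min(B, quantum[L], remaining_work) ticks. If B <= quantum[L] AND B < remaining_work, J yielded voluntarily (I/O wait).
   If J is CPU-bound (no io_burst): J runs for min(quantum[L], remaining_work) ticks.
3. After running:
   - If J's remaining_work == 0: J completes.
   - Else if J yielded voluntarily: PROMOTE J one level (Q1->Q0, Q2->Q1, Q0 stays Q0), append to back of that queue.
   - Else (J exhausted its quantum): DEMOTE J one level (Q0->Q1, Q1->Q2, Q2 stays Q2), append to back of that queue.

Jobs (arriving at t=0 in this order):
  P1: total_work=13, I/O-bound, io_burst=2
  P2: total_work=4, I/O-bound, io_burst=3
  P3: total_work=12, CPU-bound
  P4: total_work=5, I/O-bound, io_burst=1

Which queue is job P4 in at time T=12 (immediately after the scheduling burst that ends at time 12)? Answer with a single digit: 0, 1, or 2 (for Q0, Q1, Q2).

Answer: 0

Derivation:
t=0-2: P1@Q0 runs 2, rem=11, I/O yield, promote→Q0. Q0=[P2,P3,P4,P1] Q1=[] Q2=[]
t=2-5: P2@Q0 runs 3, rem=1, I/O yield, promote→Q0. Q0=[P3,P4,P1,P2] Q1=[] Q2=[]
t=5-8: P3@Q0 runs 3, rem=9, quantum used, demote→Q1. Q0=[P4,P1,P2] Q1=[P3] Q2=[]
t=8-9: P4@Q0 runs 1, rem=4, I/O yield, promote→Q0. Q0=[P1,P2,P4] Q1=[P3] Q2=[]
t=9-11: P1@Q0 runs 2, rem=9, I/O yield, promote→Q0. Q0=[P2,P4,P1] Q1=[P3] Q2=[]
t=11-12: P2@Q0 runs 1, rem=0, completes. Q0=[P4,P1] Q1=[P3] Q2=[]
t=12-13: P4@Q0 runs 1, rem=3, I/O yield, promote→Q0. Q0=[P1,P4] Q1=[P3] Q2=[]
t=13-15: P1@Q0 runs 2, rem=7, I/O yield, promote→Q0. Q0=[P4,P1] Q1=[P3] Q2=[]
t=15-16: P4@Q0 runs 1, rem=2, I/O yield, promote→Q0. Q0=[P1,P4] Q1=[P3] Q2=[]
t=16-18: P1@Q0 runs 2, rem=5, I/O yield, promote→Q0. Q0=[P4,P1] Q1=[P3] Q2=[]
t=18-19: P4@Q0 runs 1, rem=1, I/O yield, promote→Q0. Q0=[P1,P4] Q1=[P3] Q2=[]
t=19-21: P1@Q0 runs 2, rem=3, I/O yield, promote→Q0. Q0=[P4,P1] Q1=[P3] Q2=[]
t=21-22: P4@Q0 runs 1, rem=0, completes. Q0=[P1] Q1=[P3] Q2=[]
t=22-24: P1@Q0 runs 2, rem=1, I/O yield, promote→Q0. Q0=[P1] Q1=[P3] Q2=[]
t=24-25: P1@Q0 runs 1, rem=0, completes. Q0=[] Q1=[P3] Q2=[]
t=25-30: P3@Q1 runs 5, rem=4, quantum used, demote→Q2. Q0=[] Q1=[] Q2=[P3]
t=30-34: P3@Q2 runs 4, rem=0, completes. Q0=[] Q1=[] Q2=[]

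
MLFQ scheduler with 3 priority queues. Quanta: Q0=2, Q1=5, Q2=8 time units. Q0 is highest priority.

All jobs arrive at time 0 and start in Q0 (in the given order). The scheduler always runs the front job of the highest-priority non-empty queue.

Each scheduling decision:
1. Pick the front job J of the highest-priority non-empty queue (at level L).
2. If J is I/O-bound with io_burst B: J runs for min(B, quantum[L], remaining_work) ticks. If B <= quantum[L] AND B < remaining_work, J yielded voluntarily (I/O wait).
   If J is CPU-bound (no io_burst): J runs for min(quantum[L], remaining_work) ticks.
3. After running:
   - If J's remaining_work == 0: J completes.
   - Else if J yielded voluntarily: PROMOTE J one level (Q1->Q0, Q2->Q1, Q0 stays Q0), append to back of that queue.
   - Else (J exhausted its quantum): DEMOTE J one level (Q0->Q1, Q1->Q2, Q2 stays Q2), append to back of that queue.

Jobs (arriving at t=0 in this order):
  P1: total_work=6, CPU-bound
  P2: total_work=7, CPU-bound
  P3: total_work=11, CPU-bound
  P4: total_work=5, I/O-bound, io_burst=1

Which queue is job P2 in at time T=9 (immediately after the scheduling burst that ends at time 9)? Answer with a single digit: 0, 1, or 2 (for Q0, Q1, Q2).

Answer: 1

Derivation:
t=0-2: P1@Q0 runs 2, rem=4, quantum used, demote→Q1. Q0=[P2,P3,P4] Q1=[P1] Q2=[]
t=2-4: P2@Q0 runs 2, rem=5, quantum used, demote→Q1. Q0=[P3,P4] Q1=[P1,P2] Q2=[]
t=4-6: P3@Q0 runs 2, rem=9, quantum used, demote→Q1. Q0=[P4] Q1=[P1,P2,P3] Q2=[]
t=6-7: P4@Q0 runs 1, rem=4, I/O yield, promote→Q0. Q0=[P4] Q1=[P1,P2,P3] Q2=[]
t=7-8: P4@Q0 runs 1, rem=3, I/O yield, promote→Q0. Q0=[P4] Q1=[P1,P2,P3] Q2=[]
t=8-9: P4@Q0 runs 1, rem=2, I/O yield, promote→Q0. Q0=[P4] Q1=[P1,P2,P3] Q2=[]
t=9-10: P4@Q0 runs 1, rem=1, I/O yield, promote→Q0. Q0=[P4] Q1=[P1,P2,P3] Q2=[]
t=10-11: P4@Q0 runs 1, rem=0, completes. Q0=[] Q1=[P1,P2,P3] Q2=[]
t=11-15: P1@Q1 runs 4, rem=0, completes. Q0=[] Q1=[P2,P3] Q2=[]
t=15-20: P2@Q1 runs 5, rem=0, completes. Q0=[] Q1=[P3] Q2=[]
t=20-25: P3@Q1 runs 5, rem=4, quantum used, demote→Q2. Q0=[] Q1=[] Q2=[P3]
t=25-29: P3@Q2 runs 4, rem=0, completes. Q0=[] Q1=[] Q2=[]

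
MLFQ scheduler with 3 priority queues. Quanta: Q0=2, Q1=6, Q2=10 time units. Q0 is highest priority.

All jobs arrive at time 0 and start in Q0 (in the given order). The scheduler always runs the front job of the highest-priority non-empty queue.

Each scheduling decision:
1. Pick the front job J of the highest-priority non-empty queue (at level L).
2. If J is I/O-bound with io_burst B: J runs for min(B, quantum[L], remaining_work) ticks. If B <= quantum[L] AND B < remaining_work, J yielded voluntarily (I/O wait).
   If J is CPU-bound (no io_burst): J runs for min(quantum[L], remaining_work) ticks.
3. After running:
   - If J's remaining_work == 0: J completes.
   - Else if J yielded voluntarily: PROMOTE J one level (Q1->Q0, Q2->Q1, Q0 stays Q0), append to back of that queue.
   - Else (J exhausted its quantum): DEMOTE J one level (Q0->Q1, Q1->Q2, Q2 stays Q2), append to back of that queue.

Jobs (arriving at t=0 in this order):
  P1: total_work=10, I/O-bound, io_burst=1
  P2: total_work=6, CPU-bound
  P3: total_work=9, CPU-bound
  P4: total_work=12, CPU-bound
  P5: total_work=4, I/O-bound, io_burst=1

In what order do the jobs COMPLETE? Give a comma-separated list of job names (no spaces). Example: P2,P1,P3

Answer: P5,P1,P2,P3,P4

Derivation:
t=0-1: P1@Q0 runs 1, rem=9, I/O yield, promote→Q0. Q0=[P2,P3,P4,P5,P1] Q1=[] Q2=[]
t=1-3: P2@Q0 runs 2, rem=4, quantum used, demote→Q1. Q0=[P3,P4,P5,P1] Q1=[P2] Q2=[]
t=3-5: P3@Q0 runs 2, rem=7, quantum used, demote→Q1. Q0=[P4,P5,P1] Q1=[P2,P3] Q2=[]
t=5-7: P4@Q0 runs 2, rem=10, quantum used, demote→Q1. Q0=[P5,P1] Q1=[P2,P3,P4] Q2=[]
t=7-8: P5@Q0 runs 1, rem=3, I/O yield, promote→Q0. Q0=[P1,P5] Q1=[P2,P3,P4] Q2=[]
t=8-9: P1@Q0 runs 1, rem=8, I/O yield, promote→Q0. Q0=[P5,P1] Q1=[P2,P3,P4] Q2=[]
t=9-10: P5@Q0 runs 1, rem=2, I/O yield, promote→Q0. Q0=[P1,P5] Q1=[P2,P3,P4] Q2=[]
t=10-11: P1@Q0 runs 1, rem=7, I/O yield, promote→Q0. Q0=[P5,P1] Q1=[P2,P3,P4] Q2=[]
t=11-12: P5@Q0 runs 1, rem=1, I/O yield, promote→Q0. Q0=[P1,P5] Q1=[P2,P3,P4] Q2=[]
t=12-13: P1@Q0 runs 1, rem=6, I/O yield, promote→Q0. Q0=[P5,P1] Q1=[P2,P3,P4] Q2=[]
t=13-14: P5@Q0 runs 1, rem=0, completes. Q0=[P1] Q1=[P2,P3,P4] Q2=[]
t=14-15: P1@Q0 runs 1, rem=5, I/O yield, promote→Q0. Q0=[P1] Q1=[P2,P3,P4] Q2=[]
t=15-16: P1@Q0 runs 1, rem=4, I/O yield, promote→Q0. Q0=[P1] Q1=[P2,P3,P4] Q2=[]
t=16-17: P1@Q0 runs 1, rem=3, I/O yield, promote→Q0. Q0=[P1] Q1=[P2,P3,P4] Q2=[]
t=17-18: P1@Q0 runs 1, rem=2, I/O yield, promote→Q0. Q0=[P1] Q1=[P2,P3,P4] Q2=[]
t=18-19: P1@Q0 runs 1, rem=1, I/O yield, promote→Q0. Q0=[P1] Q1=[P2,P3,P4] Q2=[]
t=19-20: P1@Q0 runs 1, rem=0, completes. Q0=[] Q1=[P2,P3,P4] Q2=[]
t=20-24: P2@Q1 runs 4, rem=0, completes. Q0=[] Q1=[P3,P4] Q2=[]
t=24-30: P3@Q1 runs 6, rem=1, quantum used, demote→Q2. Q0=[] Q1=[P4] Q2=[P3]
t=30-36: P4@Q1 runs 6, rem=4, quantum used, demote→Q2. Q0=[] Q1=[] Q2=[P3,P4]
t=36-37: P3@Q2 runs 1, rem=0, completes. Q0=[] Q1=[] Q2=[P4]
t=37-41: P4@Q2 runs 4, rem=0, completes. Q0=[] Q1=[] Q2=[]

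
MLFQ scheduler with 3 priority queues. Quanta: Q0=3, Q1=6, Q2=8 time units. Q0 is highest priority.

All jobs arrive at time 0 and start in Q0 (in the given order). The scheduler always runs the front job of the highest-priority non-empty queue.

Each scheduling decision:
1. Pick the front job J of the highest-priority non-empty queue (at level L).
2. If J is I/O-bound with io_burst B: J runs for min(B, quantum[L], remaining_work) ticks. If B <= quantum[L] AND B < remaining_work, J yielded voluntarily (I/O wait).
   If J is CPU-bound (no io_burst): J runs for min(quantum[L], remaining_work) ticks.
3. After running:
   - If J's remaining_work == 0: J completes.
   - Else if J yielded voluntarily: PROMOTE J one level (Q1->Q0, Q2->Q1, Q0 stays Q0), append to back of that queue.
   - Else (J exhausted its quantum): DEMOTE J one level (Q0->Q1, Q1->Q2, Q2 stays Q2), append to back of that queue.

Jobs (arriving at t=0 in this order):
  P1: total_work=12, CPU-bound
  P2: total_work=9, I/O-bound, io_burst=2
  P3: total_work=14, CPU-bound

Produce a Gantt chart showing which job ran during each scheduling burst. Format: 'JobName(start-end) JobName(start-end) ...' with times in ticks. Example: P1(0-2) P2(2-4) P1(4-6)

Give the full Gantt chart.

t=0-3: P1@Q0 runs 3, rem=9, quantum used, demote→Q1. Q0=[P2,P3] Q1=[P1] Q2=[]
t=3-5: P2@Q0 runs 2, rem=7, I/O yield, promote→Q0. Q0=[P3,P2] Q1=[P1] Q2=[]
t=5-8: P3@Q0 runs 3, rem=11, quantum used, demote→Q1. Q0=[P2] Q1=[P1,P3] Q2=[]
t=8-10: P2@Q0 runs 2, rem=5, I/O yield, promote→Q0. Q0=[P2] Q1=[P1,P3] Q2=[]
t=10-12: P2@Q0 runs 2, rem=3, I/O yield, promote→Q0. Q0=[P2] Q1=[P1,P3] Q2=[]
t=12-14: P2@Q0 runs 2, rem=1, I/O yield, promote→Q0. Q0=[P2] Q1=[P1,P3] Q2=[]
t=14-15: P2@Q0 runs 1, rem=0, completes. Q0=[] Q1=[P1,P3] Q2=[]
t=15-21: P1@Q1 runs 6, rem=3, quantum used, demote→Q2. Q0=[] Q1=[P3] Q2=[P1]
t=21-27: P3@Q1 runs 6, rem=5, quantum used, demote→Q2. Q0=[] Q1=[] Q2=[P1,P3]
t=27-30: P1@Q2 runs 3, rem=0, completes. Q0=[] Q1=[] Q2=[P3]
t=30-35: P3@Q2 runs 5, rem=0, completes. Q0=[] Q1=[] Q2=[]

Answer: P1(0-3) P2(3-5) P3(5-8) P2(8-10) P2(10-12) P2(12-14) P2(14-15) P1(15-21) P3(21-27) P1(27-30) P3(30-35)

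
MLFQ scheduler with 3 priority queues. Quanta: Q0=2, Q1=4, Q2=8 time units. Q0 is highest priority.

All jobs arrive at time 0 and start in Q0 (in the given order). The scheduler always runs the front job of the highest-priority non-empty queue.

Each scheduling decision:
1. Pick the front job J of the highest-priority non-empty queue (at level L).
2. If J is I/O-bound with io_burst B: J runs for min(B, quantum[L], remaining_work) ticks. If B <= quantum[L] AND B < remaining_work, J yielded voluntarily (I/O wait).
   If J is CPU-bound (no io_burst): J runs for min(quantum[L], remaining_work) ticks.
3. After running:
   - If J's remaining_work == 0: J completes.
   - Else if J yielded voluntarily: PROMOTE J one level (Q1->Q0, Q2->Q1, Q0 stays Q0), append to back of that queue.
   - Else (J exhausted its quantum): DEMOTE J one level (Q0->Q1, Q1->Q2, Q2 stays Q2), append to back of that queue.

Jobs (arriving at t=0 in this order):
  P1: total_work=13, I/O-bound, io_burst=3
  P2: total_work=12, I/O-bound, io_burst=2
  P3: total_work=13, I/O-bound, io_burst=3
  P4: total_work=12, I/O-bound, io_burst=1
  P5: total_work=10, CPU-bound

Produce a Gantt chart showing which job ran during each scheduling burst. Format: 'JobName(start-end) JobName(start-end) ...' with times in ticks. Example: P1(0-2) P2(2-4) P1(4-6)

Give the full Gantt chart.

t=0-2: P1@Q0 runs 2, rem=11, quantum used, demote→Q1. Q0=[P2,P3,P4,P5] Q1=[P1] Q2=[]
t=2-4: P2@Q0 runs 2, rem=10, I/O yield, promote→Q0. Q0=[P3,P4,P5,P2] Q1=[P1] Q2=[]
t=4-6: P3@Q0 runs 2, rem=11, quantum used, demote→Q1. Q0=[P4,P5,P2] Q1=[P1,P3] Q2=[]
t=6-7: P4@Q0 runs 1, rem=11, I/O yield, promote→Q0. Q0=[P5,P2,P4] Q1=[P1,P3] Q2=[]
t=7-9: P5@Q0 runs 2, rem=8, quantum used, demote→Q1. Q0=[P2,P4] Q1=[P1,P3,P5] Q2=[]
t=9-11: P2@Q0 runs 2, rem=8, I/O yield, promote→Q0. Q0=[P4,P2] Q1=[P1,P3,P5] Q2=[]
t=11-12: P4@Q0 runs 1, rem=10, I/O yield, promote→Q0. Q0=[P2,P4] Q1=[P1,P3,P5] Q2=[]
t=12-14: P2@Q0 runs 2, rem=6, I/O yield, promote→Q0. Q0=[P4,P2] Q1=[P1,P3,P5] Q2=[]
t=14-15: P4@Q0 runs 1, rem=9, I/O yield, promote→Q0. Q0=[P2,P4] Q1=[P1,P3,P5] Q2=[]
t=15-17: P2@Q0 runs 2, rem=4, I/O yield, promote→Q0. Q0=[P4,P2] Q1=[P1,P3,P5] Q2=[]
t=17-18: P4@Q0 runs 1, rem=8, I/O yield, promote→Q0. Q0=[P2,P4] Q1=[P1,P3,P5] Q2=[]
t=18-20: P2@Q0 runs 2, rem=2, I/O yield, promote→Q0. Q0=[P4,P2] Q1=[P1,P3,P5] Q2=[]
t=20-21: P4@Q0 runs 1, rem=7, I/O yield, promote→Q0. Q0=[P2,P4] Q1=[P1,P3,P5] Q2=[]
t=21-23: P2@Q0 runs 2, rem=0, completes. Q0=[P4] Q1=[P1,P3,P5] Q2=[]
t=23-24: P4@Q0 runs 1, rem=6, I/O yield, promote→Q0. Q0=[P4] Q1=[P1,P3,P5] Q2=[]
t=24-25: P4@Q0 runs 1, rem=5, I/O yield, promote→Q0. Q0=[P4] Q1=[P1,P3,P5] Q2=[]
t=25-26: P4@Q0 runs 1, rem=4, I/O yield, promote→Q0. Q0=[P4] Q1=[P1,P3,P5] Q2=[]
t=26-27: P4@Q0 runs 1, rem=3, I/O yield, promote→Q0. Q0=[P4] Q1=[P1,P3,P5] Q2=[]
t=27-28: P4@Q0 runs 1, rem=2, I/O yield, promote→Q0. Q0=[P4] Q1=[P1,P3,P5] Q2=[]
t=28-29: P4@Q0 runs 1, rem=1, I/O yield, promote→Q0. Q0=[P4] Q1=[P1,P3,P5] Q2=[]
t=29-30: P4@Q0 runs 1, rem=0, completes. Q0=[] Q1=[P1,P3,P5] Q2=[]
t=30-33: P1@Q1 runs 3, rem=8, I/O yield, promote→Q0. Q0=[P1] Q1=[P3,P5] Q2=[]
t=33-35: P1@Q0 runs 2, rem=6, quantum used, demote→Q1. Q0=[] Q1=[P3,P5,P1] Q2=[]
t=35-38: P3@Q1 runs 3, rem=8, I/O yield, promote→Q0. Q0=[P3] Q1=[P5,P1] Q2=[]
t=38-40: P3@Q0 runs 2, rem=6, quantum used, demote→Q1. Q0=[] Q1=[P5,P1,P3] Q2=[]
t=40-44: P5@Q1 runs 4, rem=4, quantum used, demote→Q2. Q0=[] Q1=[P1,P3] Q2=[P5]
t=44-47: P1@Q1 runs 3, rem=3, I/O yield, promote→Q0. Q0=[P1] Q1=[P3] Q2=[P5]
t=47-49: P1@Q0 runs 2, rem=1, quantum used, demote→Q1. Q0=[] Q1=[P3,P1] Q2=[P5]
t=49-52: P3@Q1 runs 3, rem=3, I/O yield, promote→Q0. Q0=[P3] Q1=[P1] Q2=[P5]
t=52-54: P3@Q0 runs 2, rem=1, quantum used, demote→Q1. Q0=[] Q1=[P1,P3] Q2=[P5]
t=54-55: P1@Q1 runs 1, rem=0, completes. Q0=[] Q1=[P3] Q2=[P5]
t=55-56: P3@Q1 runs 1, rem=0, completes. Q0=[] Q1=[] Q2=[P5]
t=56-60: P5@Q2 runs 4, rem=0, completes. Q0=[] Q1=[] Q2=[]

Answer: P1(0-2) P2(2-4) P3(4-6) P4(6-7) P5(7-9) P2(9-11) P4(11-12) P2(12-14) P4(14-15) P2(15-17) P4(17-18) P2(18-20) P4(20-21) P2(21-23) P4(23-24) P4(24-25) P4(25-26) P4(26-27) P4(27-28) P4(28-29) P4(29-30) P1(30-33) P1(33-35) P3(35-38) P3(38-40) P5(40-44) P1(44-47) P1(47-49) P3(49-52) P3(52-54) P1(54-55) P3(55-56) P5(56-60)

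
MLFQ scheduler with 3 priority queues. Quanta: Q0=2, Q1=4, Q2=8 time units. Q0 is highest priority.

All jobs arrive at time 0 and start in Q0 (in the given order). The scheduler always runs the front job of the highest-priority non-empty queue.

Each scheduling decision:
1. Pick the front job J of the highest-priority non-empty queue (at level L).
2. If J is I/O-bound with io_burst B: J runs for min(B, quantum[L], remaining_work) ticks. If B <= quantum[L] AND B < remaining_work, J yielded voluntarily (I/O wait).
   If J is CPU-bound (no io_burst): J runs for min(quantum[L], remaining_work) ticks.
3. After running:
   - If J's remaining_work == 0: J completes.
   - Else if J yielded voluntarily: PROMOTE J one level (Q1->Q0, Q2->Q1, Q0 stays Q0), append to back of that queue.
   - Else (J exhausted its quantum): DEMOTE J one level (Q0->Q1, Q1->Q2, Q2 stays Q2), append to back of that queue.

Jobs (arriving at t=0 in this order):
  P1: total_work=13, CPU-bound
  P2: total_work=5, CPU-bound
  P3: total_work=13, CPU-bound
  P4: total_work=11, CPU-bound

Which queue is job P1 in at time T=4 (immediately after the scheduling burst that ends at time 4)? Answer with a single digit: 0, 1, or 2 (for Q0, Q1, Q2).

t=0-2: P1@Q0 runs 2, rem=11, quantum used, demote→Q1. Q0=[P2,P3,P4] Q1=[P1] Q2=[]
t=2-4: P2@Q0 runs 2, rem=3, quantum used, demote→Q1. Q0=[P3,P4] Q1=[P1,P2] Q2=[]
t=4-6: P3@Q0 runs 2, rem=11, quantum used, demote→Q1. Q0=[P4] Q1=[P1,P2,P3] Q2=[]
t=6-8: P4@Q0 runs 2, rem=9, quantum used, demote→Q1. Q0=[] Q1=[P1,P2,P3,P4] Q2=[]
t=8-12: P1@Q1 runs 4, rem=7, quantum used, demote→Q2. Q0=[] Q1=[P2,P3,P4] Q2=[P1]
t=12-15: P2@Q1 runs 3, rem=0, completes. Q0=[] Q1=[P3,P4] Q2=[P1]
t=15-19: P3@Q1 runs 4, rem=7, quantum used, demote→Q2. Q0=[] Q1=[P4] Q2=[P1,P3]
t=19-23: P4@Q1 runs 4, rem=5, quantum used, demote→Q2. Q0=[] Q1=[] Q2=[P1,P3,P4]
t=23-30: P1@Q2 runs 7, rem=0, completes. Q0=[] Q1=[] Q2=[P3,P4]
t=30-37: P3@Q2 runs 7, rem=0, completes. Q0=[] Q1=[] Q2=[P4]
t=37-42: P4@Q2 runs 5, rem=0, completes. Q0=[] Q1=[] Q2=[]

Answer: 1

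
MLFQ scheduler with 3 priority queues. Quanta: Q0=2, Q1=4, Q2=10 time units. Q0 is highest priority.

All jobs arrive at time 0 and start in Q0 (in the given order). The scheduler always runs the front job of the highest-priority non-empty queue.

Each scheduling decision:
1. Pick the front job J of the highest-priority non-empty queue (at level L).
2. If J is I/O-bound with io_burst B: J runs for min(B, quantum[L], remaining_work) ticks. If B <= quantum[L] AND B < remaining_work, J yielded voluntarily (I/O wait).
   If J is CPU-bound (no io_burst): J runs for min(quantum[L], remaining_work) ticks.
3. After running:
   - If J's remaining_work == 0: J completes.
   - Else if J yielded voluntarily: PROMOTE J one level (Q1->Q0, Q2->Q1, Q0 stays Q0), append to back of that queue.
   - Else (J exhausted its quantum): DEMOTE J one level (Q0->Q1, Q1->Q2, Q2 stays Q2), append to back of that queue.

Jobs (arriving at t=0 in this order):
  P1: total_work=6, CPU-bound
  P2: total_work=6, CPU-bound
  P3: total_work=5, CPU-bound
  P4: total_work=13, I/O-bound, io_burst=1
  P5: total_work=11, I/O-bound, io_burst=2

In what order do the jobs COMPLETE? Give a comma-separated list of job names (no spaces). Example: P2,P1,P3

Answer: P5,P4,P1,P2,P3

Derivation:
t=0-2: P1@Q0 runs 2, rem=4, quantum used, demote→Q1. Q0=[P2,P3,P4,P5] Q1=[P1] Q2=[]
t=2-4: P2@Q0 runs 2, rem=4, quantum used, demote→Q1. Q0=[P3,P4,P5] Q1=[P1,P2] Q2=[]
t=4-6: P3@Q0 runs 2, rem=3, quantum used, demote→Q1. Q0=[P4,P5] Q1=[P1,P2,P3] Q2=[]
t=6-7: P4@Q0 runs 1, rem=12, I/O yield, promote→Q0. Q0=[P5,P4] Q1=[P1,P2,P3] Q2=[]
t=7-9: P5@Q0 runs 2, rem=9, I/O yield, promote→Q0. Q0=[P4,P5] Q1=[P1,P2,P3] Q2=[]
t=9-10: P4@Q0 runs 1, rem=11, I/O yield, promote→Q0. Q0=[P5,P4] Q1=[P1,P2,P3] Q2=[]
t=10-12: P5@Q0 runs 2, rem=7, I/O yield, promote→Q0. Q0=[P4,P5] Q1=[P1,P2,P3] Q2=[]
t=12-13: P4@Q0 runs 1, rem=10, I/O yield, promote→Q0. Q0=[P5,P4] Q1=[P1,P2,P3] Q2=[]
t=13-15: P5@Q0 runs 2, rem=5, I/O yield, promote→Q0. Q0=[P4,P5] Q1=[P1,P2,P3] Q2=[]
t=15-16: P4@Q0 runs 1, rem=9, I/O yield, promote→Q0. Q0=[P5,P4] Q1=[P1,P2,P3] Q2=[]
t=16-18: P5@Q0 runs 2, rem=3, I/O yield, promote→Q0. Q0=[P4,P5] Q1=[P1,P2,P3] Q2=[]
t=18-19: P4@Q0 runs 1, rem=8, I/O yield, promote→Q0. Q0=[P5,P4] Q1=[P1,P2,P3] Q2=[]
t=19-21: P5@Q0 runs 2, rem=1, I/O yield, promote→Q0. Q0=[P4,P5] Q1=[P1,P2,P3] Q2=[]
t=21-22: P4@Q0 runs 1, rem=7, I/O yield, promote→Q0. Q0=[P5,P4] Q1=[P1,P2,P3] Q2=[]
t=22-23: P5@Q0 runs 1, rem=0, completes. Q0=[P4] Q1=[P1,P2,P3] Q2=[]
t=23-24: P4@Q0 runs 1, rem=6, I/O yield, promote→Q0. Q0=[P4] Q1=[P1,P2,P3] Q2=[]
t=24-25: P4@Q0 runs 1, rem=5, I/O yield, promote→Q0. Q0=[P4] Q1=[P1,P2,P3] Q2=[]
t=25-26: P4@Q0 runs 1, rem=4, I/O yield, promote→Q0. Q0=[P4] Q1=[P1,P2,P3] Q2=[]
t=26-27: P4@Q0 runs 1, rem=3, I/O yield, promote→Q0. Q0=[P4] Q1=[P1,P2,P3] Q2=[]
t=27-28: P4@Q0 runs 1, rem=2, I/O yield, promote→Q0. Q0=[P4] Q1=[P1,P2,P3] Q2=[]
t=28-29: P4@Q0 runs 1, rem=1, I/O yield, promote→Q0. Q0=[P4] Q1=[P1,P2,P3] Q2=[]
t=29-30: P4@Q0 runs 1, rem=0, completes. Q0=[] Q1=[P1,P2,P3] Q2=[]
t=30-34: P1@Q1 runs 4, rem=0, completes. Q0=[] Q1=[P2,P3] Q2=[]
t=34-38: P2@Q1 runs 4, rem=0, completes. Q0=[] Q1=[P3] Q2=[]
t=38-41: P3@Q1 runs 3, rem=0, completes. Q0=[] Q1=[] Q2=[]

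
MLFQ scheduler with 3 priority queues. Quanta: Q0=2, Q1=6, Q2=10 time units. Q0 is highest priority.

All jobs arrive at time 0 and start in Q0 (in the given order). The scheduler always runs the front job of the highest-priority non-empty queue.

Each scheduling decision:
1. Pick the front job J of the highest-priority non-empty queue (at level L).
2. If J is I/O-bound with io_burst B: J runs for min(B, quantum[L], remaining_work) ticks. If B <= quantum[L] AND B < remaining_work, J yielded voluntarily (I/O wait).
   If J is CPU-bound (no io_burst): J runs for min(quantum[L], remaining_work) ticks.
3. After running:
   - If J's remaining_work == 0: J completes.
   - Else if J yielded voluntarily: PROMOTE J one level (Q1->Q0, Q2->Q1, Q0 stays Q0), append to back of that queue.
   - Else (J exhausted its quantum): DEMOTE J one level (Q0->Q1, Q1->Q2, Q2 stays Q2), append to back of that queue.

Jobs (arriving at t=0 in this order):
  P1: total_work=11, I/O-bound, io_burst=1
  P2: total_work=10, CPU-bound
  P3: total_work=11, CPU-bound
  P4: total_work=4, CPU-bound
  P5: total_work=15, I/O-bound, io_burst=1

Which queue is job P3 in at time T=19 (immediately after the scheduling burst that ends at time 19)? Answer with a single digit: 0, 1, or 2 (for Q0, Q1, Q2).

Answer: 1

Derivation:
t=0-1: P1@Q0 runs 1, rem=10, I/O yield, promote→Q0. Q0=[P2,P3,P4,P5,P1] Q1=[] Q2=[]
t=1-3: P2@Q0 runs 2, rem=8, quantum used, demote→Q1. Q0=[P3,P4,P5,P1] Q1=[P2] Q2=[]
t=3-5: P3@Q0 runs 2, rem=9, quantum used, demote→Q1. Q0=[P4,P5,P1] Q1=[P2,P3] Q2=[]
t=5-7: P4@Q0 runs 2, rem=2, quantum used, demote→Q1. Q0=[P5,P1] Q1=[P2,P3,P4] Q2=[]
t=7-8: P5@Q0 runs 1, rem=14, I/O yield, promote→Q0. Q0=[P1,P5] Q1=[P2,P3,P4] Q2=[]
t=8-9: P1@Q0 runs 1, rem=9, I/O yield, promote→Q0. Q0=[P5,P1] Q1=[P2,P3,P4] Q2=[]
t=9-10: P5@Q0 runs 1, rem=13, I/O yield, promote→Q0. Q0=[P1,P5] Q1=[P2,P3,P4] Q2=[]
t=10-11: P1@Q0 runs 1, rem=8, I/O yield, promote→Q0. Q0=[P5,P1] Q1=[P2,P3,P4] Q2=[]
t=11-12: P5@Q0 runs 1, rem=12, I/O yield, promote→Q0. Q0=[P1,P5] Q1=[P2,P3,P4] Q2=[]
t=12-13: P1@Q0 runs 1, rem=7, I/O yield, promote→Q0. Q0=[P5,P1] Q1=[P2,P3,P4] Q2=[]
t=13-14: P5@Q0 runs 1, rem=11, I/O yield, promote→Q0. Q0=[P1,P5] Q1=[P2,P3,P4] Q2=[]
t=14-15: P1@Q0 runs 1, rem=6, I/O yield, promote→Q0. Q0=[P5,P1] Q1=[P2,P3,P4] Q2=[]
t=15-16: P5@Q0 runs 1, rem=10, I/O yield, promote→Q0. Q0=[P1,P5] Q1=[P2,P3,P4] Q2=[]
t=16-17: P1@Q0 runs 1, rem=5, I/O yield, promote→Q0. Q0=[P5,P1] Q1=[P2,P3,P4] Q2=[]
t=17-18: P5@Q0 runs 1, rem=9, I/O yield, promote→Q0. Q0=[P1,P5] Q1=[P2,P3,P4] Q2=[]
t=18-19: P1@Q0 runs 1, rem=4, I/O yield, promote→Q0. Q0=[P5,P1] Q1=[P2,P3,P4] Q2=[]
t=19-20: P5@Q0 runs 1, rem=8, I/O yield, promote→Q0. Q0=[P1,P5] Q1=[P2,P3,P4] Q2=[]
t=20-21: P1@Q0 runs 1, rem=3, I/O yield, promote→Q0. Q0=[P5,P1] Q1=[P2,P3,P4] Q2=[]
t=21-22: P5@Q0 runs 1, rem=7, I/O yield, promote→Q0. Q0=[P1,P5] Q1=[P2,P3,P4] Q2=[]
t=22-23: P1@Q0 runs 1, rem=2, I/O yield, promote→Q0. Q0=[P5,P1] Q1=[P2,P3,P4] Q2=[]
t=23-24: P5@Q0 runs 1, rem=6, I/O yield, promote→Q0. Q0=[P1,P5] Q1=[P2,P3,P4] Q2=[]
t=24-25: P1@Q0 runs 1, rem=1, I/O yield, promote→Q0. Q0=[P5,P1] Q1=[P2,P3,P4] Q2=[]
t=25-26: P5@Q0 runs 1, rem=5, I/O yield, promote→Q0. Q0=[P1,P5] Q1=[P2,P3,P4] Q2=[]
t=26-27: P1@Q0 runs 1, rem=0, completes. Q0=[P5] Q1=[P2,P3,P4] Q2=[]
t=27-28: P5@Q0 runs 1, rem=4, I/O yield, promote→Q0. Q0=[P5] Q1=[P2,P3,P4] Q2=[]
t=28-29: P5@Q0 runs 1, rem=3, I/O yield, promote→Q0. Q0=[P5] Q1=[P2,P3,P4] Q2=[]
t=29-30: P5@Q0 runs 1, rem=2, I/O yield, promote→Q0. Q0=[P5] Q1=[P2,P3,P4] Q2=[]
t=30-31: P5@Q0 runs 1, rem=1, I/O yield, promote→Q0. Q0=[P5] Q1=[P2,P3,P4] Q2=[]
t=31-32: P5@Q0 runs 1, rem=0, completes. Q0=[] Q1=[P2,P3,P4] Q2=[]
t=32-38: P2@Q1 runs 6, rem=2, quantum used, demote→Q2. Q0=[] Q1=[P3,P4] Q2=[P2]
t=38-44: P3@Q1 runs 6, rem=3, quantum used, demote→Q2. Q0=[] Q1=[P4] Q2=[P2,P3]
t=44-46: P4@Q1 runs 2, rem=0, completes. Q0=[] Q1=[] Q2=[P2,P3]
t=46-48: P2@Q2 runs 2, rem=0, completes. Q0=[] Q1=[] Q2=[P3]
t=48-51: P3@Q2 runs 3, rem=0, completes. Q0=[] Q1=[] Q2=[]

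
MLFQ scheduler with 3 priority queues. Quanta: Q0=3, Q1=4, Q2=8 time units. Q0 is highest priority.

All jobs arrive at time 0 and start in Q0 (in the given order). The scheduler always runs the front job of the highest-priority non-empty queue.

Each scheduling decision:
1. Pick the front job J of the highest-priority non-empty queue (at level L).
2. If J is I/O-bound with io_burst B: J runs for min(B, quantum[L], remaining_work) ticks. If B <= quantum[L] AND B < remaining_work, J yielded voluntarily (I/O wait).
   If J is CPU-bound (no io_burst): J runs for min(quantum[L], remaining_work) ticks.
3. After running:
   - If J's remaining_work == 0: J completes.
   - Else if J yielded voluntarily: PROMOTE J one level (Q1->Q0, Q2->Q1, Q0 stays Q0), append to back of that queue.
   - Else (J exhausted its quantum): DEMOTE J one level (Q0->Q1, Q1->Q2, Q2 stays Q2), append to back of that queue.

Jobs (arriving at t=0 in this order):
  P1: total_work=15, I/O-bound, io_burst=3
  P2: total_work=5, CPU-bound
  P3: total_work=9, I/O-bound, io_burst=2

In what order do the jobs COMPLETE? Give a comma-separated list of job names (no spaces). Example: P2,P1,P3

t=0-3: P1@Q0 runs 3, rem=12, I/O yield, promote→Q0. Q0=[P2,P3,P1] Q1=[] Q2=[]
t=3-6: P2@Q0 runs 3, rem=2, quantum used, demote→Q1. Q0=[P3,P1] Q1=[P2] Q2=[]
t=6-8: P3@Q0 runs 2, rem=7, I/O yield, promote→Q0. Q0=[P1,P3] Q1=[P2] Q2=[]
t=8-11: P1@Q0 runs 3, rem=9, I/O yield, promote→Q0. Q0=[P3,P1] Q1=[P2] Q2=[]
t=11-13: P3@Q0 runs 2, rem=5, I/O yield, promote→Q0. Q0=[P1,P3] Q1=[P2] Q2=[]
t=13-16: P1@Q0 runs 3, rem=6, I/O yield, promote→Q0. Q0=[P3,P1] Q1=[P2] Q2=[]
t=16-18: P3@Q0 runs 2, rem=3, I/O yield, promote→Q0. Q0=[P1,P3] Q1=[P2] Q2=[]
t=18-21: P1@Q0 runs 3, rem=3, I/O yield, promote→Q0. Q0=[P3,P1] Q1=[P2] Q2=[]
t=21-23: P3@Q0 runs 2, rem=1, I/O yield, promote→Q0. Q0=[P1,P3] Q1=[P2] Q2=[]
t=23-26: P1@Q0 runs 3, rem=0, completes. Q0=[P3] Q1=[P2] Q2=[]
t=26-27: P3@Q0 runs 1, rem=0, completes. Q0=[] Q1=[P2] Q2=[]
t=27-29: P2@Q1 runs 2, rem=0, completes. Q0=[] Q1=[] Q2=[]

Answer: P1,P3,P2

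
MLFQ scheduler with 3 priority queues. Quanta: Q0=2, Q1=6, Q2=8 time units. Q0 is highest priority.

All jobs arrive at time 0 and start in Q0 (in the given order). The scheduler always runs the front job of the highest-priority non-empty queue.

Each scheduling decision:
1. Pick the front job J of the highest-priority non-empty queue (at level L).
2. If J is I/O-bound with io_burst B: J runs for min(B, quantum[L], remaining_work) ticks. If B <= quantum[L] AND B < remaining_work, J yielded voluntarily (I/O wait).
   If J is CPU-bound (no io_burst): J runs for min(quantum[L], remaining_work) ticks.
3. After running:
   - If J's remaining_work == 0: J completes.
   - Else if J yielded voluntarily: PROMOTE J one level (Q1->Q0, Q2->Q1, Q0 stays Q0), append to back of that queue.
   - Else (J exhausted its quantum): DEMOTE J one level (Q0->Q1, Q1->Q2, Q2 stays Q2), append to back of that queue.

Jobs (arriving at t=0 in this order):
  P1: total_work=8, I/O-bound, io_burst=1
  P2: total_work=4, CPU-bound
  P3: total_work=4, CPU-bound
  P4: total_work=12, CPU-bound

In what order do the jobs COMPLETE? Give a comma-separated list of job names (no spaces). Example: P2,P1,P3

Answer: P1,P2,P3,P4

Derivation:
t=0-1: P1@Q0 runs 1, rem=7, I/O yield, promote→Q0. Q0=[P2,P3,P4,P1] Q1=[] Q2=[]
t=1-3: P2@Q0 runs 2, rem=2, quantum used, demote→Q1. Q0=[P3,P4,P1] Q1=[P2] Q2=[]
t=3-5: P3@Q0 runs 2, rem=2, quantum used, demote→Q1. Q0=[P4,P1] Q1=[P2,P3] Q2=[]
t=5-7: P4@Q0 runs 2, rem=10, quantum used, demote→Q1. Q0=[P1] Q1=[P2,P3,P4] Q2=[]
t=7-8: P1@Q0 runs 1, rem=6, I/O yield, promote→Q0. Q0=[P1] Q1=[P2,P3,P4] Q2=[]
t=8-9: P1@Q0 runs 1, rem=5, I/O yield, promote→Q0. Q0=[P1] Q1=[P2,P3,P4] Q2=[]
t=9-10: P1@Q0 runs 1, rem=4, I/O yield, promote→Q0. Q0=[P1] Q1=[P2,P3,P4] Q2=[]
t=10-11: P1@Q0 runs 1, rem=3, I/O yield, promote→Q0. Q0=[P1] Q1=[P2,P3,P4] Q2=[]
t=11-12: P1@Q0 runs 1, rem=2, I/O yield, promote→Q0. Q0=[P1] Q1=[P2,P3,P4] Q2=[]
t=12-13: P1@Q0 runs 1, rem=1, I/O yield, promote→Q0. Q0=[P1] Q1=[P2,P3,P4] Q2=[]
t=13-14: P1@Q0 runs 1, rem=0, completes. Q0=[] Q1=[P2,P3,P4] Q2=[]
t=14-16: P2@Q1 runs 2, rem=0, completes. Q0=[] Q1=[P3,P4] Q2=[]
t=16-18: P3@Q1 runs 2, rem=0, completes. Q0=[] Q1=[P4] Q2=[]
t=18-24: P4@Q1 runs 6, rem=4, quantum used, demote→Q2. Q0=[] Q1=[] Q2=[P4]
t=24-28: P4@Q2 runs 4, rem=0, completes. Q0=[] Q1=[] Q2=[]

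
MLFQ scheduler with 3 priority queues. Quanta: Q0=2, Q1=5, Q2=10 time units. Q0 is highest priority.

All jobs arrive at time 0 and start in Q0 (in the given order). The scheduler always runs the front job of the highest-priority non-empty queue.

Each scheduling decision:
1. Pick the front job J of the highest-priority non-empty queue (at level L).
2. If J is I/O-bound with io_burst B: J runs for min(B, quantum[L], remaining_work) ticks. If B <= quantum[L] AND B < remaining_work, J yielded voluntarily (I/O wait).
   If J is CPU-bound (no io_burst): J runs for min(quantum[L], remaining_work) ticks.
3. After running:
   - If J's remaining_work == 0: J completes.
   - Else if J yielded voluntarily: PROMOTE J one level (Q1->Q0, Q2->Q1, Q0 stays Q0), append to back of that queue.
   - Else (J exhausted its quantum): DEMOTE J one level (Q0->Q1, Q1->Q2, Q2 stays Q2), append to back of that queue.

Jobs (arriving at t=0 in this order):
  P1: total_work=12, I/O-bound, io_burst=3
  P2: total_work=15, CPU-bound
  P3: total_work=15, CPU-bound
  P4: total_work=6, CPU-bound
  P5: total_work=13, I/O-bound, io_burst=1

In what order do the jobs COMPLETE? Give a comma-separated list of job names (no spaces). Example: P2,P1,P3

Answer: P5,P4,P1,P2,P3

Derivation:
t=0-2: P1@Q0 runs 2, rem=10, quantum used, demote→Q1. Q0=[P2,P3,P4,P5] Q1=[P1] Q2=[]
t=2-4: P2@Q0 runs 2, rem=13, quantum used, demote→Q1. Q0=[P3,P4,P5] Q1=[P1,P2] Q2=[]
t=4-6: P3@Q0 runs 2, rem=13, quantum used, demote→Q1. Q0=[P4,P5] Q1=[P1,P2,P3] Q2=[]
t=6-8: P4@Q0 runs 2, rem=4, quantum used, demote→Q1. Q0=[P5] Q1=[P1,P2,P3,P4] Q2=[]
t=8-9: P5@Q0 runs 1, rem=12, I/O yield, promote→Q0. Q0=[P5] Q1=[P1,P2,P3,P4] Q2=[]
t=9-10: P5@Q0 runs 1, rem=11, I/O yield, promote→Q0. Q0=[P5] Q1=[P1,P2,P3,P4] Q2=[]
t=10-11: P5@Q0 runs 1, rem=10, I/O yield, promote→Q0. Q0=[P5] Q1=[P1,P2,P3,P4] Q2=[]
t=11-12: P5@Q0 runs 1, rem=9, I/O yield, promote→Q0. Q0=[P5] Q1=[P1,P2,P3,P4] Q2=[]
t=12-13: P5@Q0 runs 1, rem=8, I/O yield, promote→Q0. Q0=[P5] Q1=[P1,P2,P3,P4] Q2=[]
t=13-14: P5@Q0 runs 1, rem=7, I/O yield, promote→Q0. Q0=[P5] Q1=[P1,P2,P3,P4] Q2=[]
t=14-15: P5@Q0 runs 1, rem=6, I/O yield, promote→Q0. Q0=[P5] Q1=[P1,P2,P3,P4] Q2=[]
t=15-16: P5@Q0 runs 1, rem=5, I/O yield, promote→Q0. Q0=[P5] Q1=[P1,P2,P3,P4] Q2=[]
t=16-17: P5@Q0 runs 1, rem=4, I/O yield, promote→Q0. Q0=[P5] Q1=[P1,P2,P3,P4] Q2=[]
t=17-18: P5@Q0 runs 1, rem=3, I/O yield, promote→Q0. Q0=[P5] Q1=[P1,P2,P3,P4] Q2=[]
t=18-19: P5@Q0 runs 1, rem=2, I/O yield, promote→Q0. Q0=[P5] Q1=[P1,P2,P3,P4] Q2=[]
t=19-20: P5@Q0 runs 1, rem=1, I/O yield, promote→Q0. Q0=[P5] Q1=[P1,P2,P3,P4] Q2=[]
t=20-21: P5@Q0 runs 1, rem=0, completes. Q0=[] Q1=[P1,P2,P3,P4] Q2=[]
t=21-24: P1@Q1 runs 3, rem=7, I/O yield, promote→Q0. Q0=[P1] Q1=[P2,P3,P4] Q2=[]
t=24-26: P1@Q0 runs 2, rem=5, quantum used, demote→Q1. Q0=[] Q1=[P2,P3,P4,P1] Q2=[]
t=26-31: P2@Q1 runs 5, rem=8, quantum used, demote→Q2. Q0=[] Q1=[P3,P4,P1] Q2=[P2]
t=31-36: P3@Q1 runs 5, rem=8, quantum used, demote→Q2. Q0=[] Q1=[P4,P1] Q2=[P2,P3]
t=36-40: P4@Q1 runs 4, rem=0, completes. Q0=[] Q1=[P1] Q2=[P2,P3]
t=40-43: P1@Q1 runs 3, rem=2, I/O yield, promote→Q0. Q0=[P1] Q1=[] Q2=[P2,P3]
t=43-45: P1@Q0 runs 2, rem=0, completes. Q0=[] Q1=[] Q2=[P2,P3]
t=45-53: P2@Q2 runs 8, rem=0, completes. Q0=[] Q1=[] Q2=[P3]
t=53-61: P3@Q2 runs 8, rem=0, completes. Q0=[] Q1=[] Q2=[]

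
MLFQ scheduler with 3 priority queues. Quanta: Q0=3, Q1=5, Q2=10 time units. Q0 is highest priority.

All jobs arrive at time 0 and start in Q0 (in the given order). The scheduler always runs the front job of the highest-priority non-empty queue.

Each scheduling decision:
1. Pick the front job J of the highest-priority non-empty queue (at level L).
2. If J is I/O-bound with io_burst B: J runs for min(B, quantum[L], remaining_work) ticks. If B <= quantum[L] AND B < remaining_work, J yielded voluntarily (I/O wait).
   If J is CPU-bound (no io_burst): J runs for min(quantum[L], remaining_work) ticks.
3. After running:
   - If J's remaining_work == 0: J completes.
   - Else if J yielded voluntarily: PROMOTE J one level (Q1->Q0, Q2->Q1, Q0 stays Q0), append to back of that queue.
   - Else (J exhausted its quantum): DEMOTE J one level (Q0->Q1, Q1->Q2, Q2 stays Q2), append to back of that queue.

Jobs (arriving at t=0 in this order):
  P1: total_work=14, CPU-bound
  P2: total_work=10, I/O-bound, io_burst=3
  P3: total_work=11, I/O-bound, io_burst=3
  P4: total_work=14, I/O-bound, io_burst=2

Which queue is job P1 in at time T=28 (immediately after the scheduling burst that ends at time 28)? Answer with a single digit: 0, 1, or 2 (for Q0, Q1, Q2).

t=0-3: P1@Q0 runs 3, rem=11, quantum used, demote→Q1. Q0=[P2,P3,P4] Q1=[P1] Q2=[]
t=3-6: P2@Q0 runs 3, rem=7, I/O yield, promote→Q0. Q0=[P3,P4,P2] Q1=[P1] Q2=[]
t=6-9: P3@Q0 runs 3, rem=8, I/O yield, promote→Q0. Q0=[P4,P2,P3] Q1=[P1] Q2=[]
t=9-11: P4@Q0 runs 2, rem=12, I/O yield, promote→Q0. Q0=[P2,P3,P4] Q1=[P1] Q2=[]
t=11-14: P2@Q0 runs 3, rem=4, I/O yield, promote→Q0. Q0=[P3,P4,P2] Q1=[P1] Q2=[]
t=14-17: P3@Q0 runs 3, rem=5, I/O yield, promote→Q0. Q0=[P4,P2,P3] Q1=[P1] Q2=[]
t=17-19: P4@Q0 runs 2, rem=10, I/O yield, promote→Q0. Q0=[P2,P3,P4] Q1=[P1] Q2=[]
t=19-22: P2@Q0 runs 3, rem=1, I/O yield, promote→Q0. Q0=[P3,P4,P2] Q1=[P1] Q2=[]
t=22-25: P3@Q0 runs 3, rem=2, I/O yield, promote→Q0. Q0=[P4,P2,P3] Q1=[P1] Q2=[]
t=25-27: P4@Q0 runs 2, rem=8, I/O yield, promote→Q0. Q0=[P2,P3,P4] Q1=[P1] Q2=[]
t=27-28: P2@Q0 runs 1, rem=0, completes. Q0=[P3,P4] Q1=[P1] Q2=[]
t=28-30: P3@Q0 runs 2, rem=0, completes. Q0=[P4] Q1=[P1] Q2=[]
t=30-32: P4@Q0 runs 2, rem=6, I/O yield, promote→Q0. Q0=[P4] Q1=[P1] Q2=[]
t=32-34: P4@Q0 runs 2, rem=4, I/O yield, promote→Q0. Q0=[P4] Q1=[P1] Q2=[]
t=34-36: P4@Q0 runs 2, rem=2, I/O yield, promote→Q0. Q0=[P4] Q1=[P1] Q2=[]
t=36-38: P4@Q0 runs 2, rem=0, completes. Q0=[] Q1=[P1] Q2=[]
t=38-43: P1@Q1 runs 5, rem=6, quantum used, demote→Q2. Q0=[] Q1=[] Q2=[P1]
t=43-49: P1@Q2 runs 6, rem=0, completes. Q0=[] Q1=[] Q2=[]

Answer: 1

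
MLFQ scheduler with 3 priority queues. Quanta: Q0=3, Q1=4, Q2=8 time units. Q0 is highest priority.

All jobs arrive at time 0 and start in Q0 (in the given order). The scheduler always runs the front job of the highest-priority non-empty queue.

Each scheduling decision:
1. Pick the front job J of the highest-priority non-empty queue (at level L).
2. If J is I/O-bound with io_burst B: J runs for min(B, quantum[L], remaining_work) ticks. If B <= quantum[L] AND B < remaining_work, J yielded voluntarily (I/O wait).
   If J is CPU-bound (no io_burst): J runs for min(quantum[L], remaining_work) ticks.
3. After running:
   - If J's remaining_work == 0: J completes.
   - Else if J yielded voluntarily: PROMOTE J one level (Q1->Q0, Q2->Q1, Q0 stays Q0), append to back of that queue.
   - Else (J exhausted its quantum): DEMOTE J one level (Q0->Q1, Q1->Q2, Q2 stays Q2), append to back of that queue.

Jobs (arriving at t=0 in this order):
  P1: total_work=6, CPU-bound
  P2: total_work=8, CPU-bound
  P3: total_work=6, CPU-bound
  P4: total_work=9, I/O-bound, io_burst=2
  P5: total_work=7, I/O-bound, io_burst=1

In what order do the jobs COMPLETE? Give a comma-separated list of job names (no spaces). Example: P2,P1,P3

Answer: P4,P5,P1,P3,P2

Derivation:
t=0-3: P1@Q0 runs 3, rem=3, quantum used, demote→Q1. Q0=[P2,P3,P4,P5] Q1=[P1] Q2=[]
t=3-6: P2@Q0 runs 3, rem=5, quantum used, demote→Q1. Q0=[P3,P4,P5] Q1=[P1,P2] Q2=[]
t=6-9: P3@Q0 runs 3, rem=3, quantum used, demote→Q1. Q0=[P4,P5] Q1=[P1,P2,P3] Q2=[]
t=9-11: P4@Q0 runs 2, rem=7, I/O yield, promote→Q0. Q0=[P5,P4] Q1=[P1,P2,P3] Q2=[]
t=11-12: P5@Q0 runs 1, rem=6, I/O yield, promote→Q0. Q0=[P4,P5] Q1=[P1,P2,P3] Q2=[]
t=12-14: P4@Q0 runs 2, rem=5, I/O yield, promote→Q0. Q0=[P5,P4] Q1=[P1,P2,P3] Q2=[]
t=14-15: P5@Q0 runs 1, rem=5, I/O yield, promote→Q0. Q0=[P4,P5] Q1=[P1,P2,P3] Q2=[]
t=15-17: P4@Q0 runs 2, rem=3, I/O yield, promote→Q0. Q0=[P5,P4] Q1=[P1,P2,P3] Q2=[]
t=17-18: P5@Q0 runs 1, rem=4, I/O yield, promote→Q0. Q0=[P4,P5] Q1=[P1,P2,P3] Q2=[]
t=18-20: P4@Q0 runs 2, rem=1, I/O yield, promote→Q0. Q0=[P5,P4] Q1=[P1,P2,P3] Q2=[]
t=20-21: P5@Q0 runs 1, rem=3, I/O yield, promote→Q0. Q0=[P4,P5] Q1=[P1,P2,P3] Q2=[]
t=21-22: P4@Q0 runs 1, rem=0, completes. Q0=[P5] Q1=[P1,P2,P3] Q2=[]
t=22-23: P5@Q0 runs 1, rem=2, I/O yield, promote→Q0. Q0=[P5] Q1=[P1,P2,P3] Q2=[]
t=23-24: P5@Q0 runs 1, rem=1, I/O yield, promote→Q0. Q0=[P5] Q1=[P1,P2,P3] Q2=[]
t=24-25: P5@Q0 runs 1, rem=0, completes. Q0=[] Q1=[P1,P2,P3] Q2=[]
t=25-28: P1@Q1 runs 3, rem=0, completes. Q0=[] Q1=[P2,P3] Q2=[]
t=28-32: P2@Q1 runs 4, rem=1, quantum used, demote→Q2. Q0=[] Q1=[P3] Q2=[P2]
t=32-35: P3@Q1 runs 3, rem=0, completes. Q0=[] Q1=[] Q2=[P2]
t=35-36: P2@Q2 runs 1, rem=0, completes. Q0=[] Q1=[] Q2=[]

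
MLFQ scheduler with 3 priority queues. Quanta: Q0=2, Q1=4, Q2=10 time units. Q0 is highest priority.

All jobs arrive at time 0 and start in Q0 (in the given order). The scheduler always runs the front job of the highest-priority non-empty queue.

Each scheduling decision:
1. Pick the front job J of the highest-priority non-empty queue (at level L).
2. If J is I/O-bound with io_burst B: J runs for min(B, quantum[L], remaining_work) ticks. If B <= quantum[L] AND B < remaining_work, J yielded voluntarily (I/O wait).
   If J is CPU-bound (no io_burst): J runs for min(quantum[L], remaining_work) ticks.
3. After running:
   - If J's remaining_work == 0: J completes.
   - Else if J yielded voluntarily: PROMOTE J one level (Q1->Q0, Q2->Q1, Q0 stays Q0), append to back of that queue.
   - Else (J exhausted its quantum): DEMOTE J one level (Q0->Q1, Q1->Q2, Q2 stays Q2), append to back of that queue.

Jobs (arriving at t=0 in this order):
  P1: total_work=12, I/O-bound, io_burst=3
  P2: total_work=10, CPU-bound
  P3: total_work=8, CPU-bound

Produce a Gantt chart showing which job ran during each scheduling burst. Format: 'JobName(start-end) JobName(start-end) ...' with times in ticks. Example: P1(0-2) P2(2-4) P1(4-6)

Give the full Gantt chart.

t=0-2: P1@Q0 runs 2, rem=10, quantum used, demote→Q1. Q0=[P2,P3] Q1=[P1] Q2=[]
t=2-4: P2@Q0 runs 2, rem=8, quantum used, demote→Q1. Q0=[P3] Q1=[P1,P2] Q2=[]
t=4-6: P3@Q0 runs 2, rem=6, quantum used, demote→Q1. Q0=[] Q1=[P1,P2,P3] Q2=[]
t=6-9: P1@Q1 runs 3, rem=7, I/O yield, promote→Q0. Q0=[P1] Q1=[P2,P3] Q2=[]
t=9-11: P1@Q0 runs 2, rem=5, quantum used, demote→Q1. Q0=[] Q1=[P2,P3,P1] Q2=[]
t=11-15: P2@Q1 runs 4, rem=4, quantum used, demote→Q2. Q0=[] Q1=[P3,P1] Q2=[P2]
t=15-19: P3@Q1 runs 4, rem=2, quantum used, demote→Q2. Q0=[] Q1=[P1] Q2=[P2,P3]
t=19-22: P1@Q1 runs 3, rem=2, I/O yield, promote→Q0. Q0=[P1] Q1=[] Q2=[P2,P3]
t=22-24: P1@Q0 runs 2, rem=0, completes. Q0=[] Q1=[] Q2=[P2,P3]
t=24-28: P2@Q2 runs 4, rem=0, completes. Q0=[] Q1=[] Q2=[P3]
t=28-30: P3@Q2 runs 2, rem=0, completes. Q0=[] Q1=[] Q2=[]

Answer: P1(0-2) P2(2-4) P3(4-6) P1(6-9) P1(9-11) P2(11-15) P3(15-19) P1(19-22) P1(22-24) P2(24-28) P3(28-30)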